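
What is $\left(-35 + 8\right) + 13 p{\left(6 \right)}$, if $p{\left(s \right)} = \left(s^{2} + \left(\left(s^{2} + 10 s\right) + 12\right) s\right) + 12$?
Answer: $9021$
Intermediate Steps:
$p{\left(s \right)} = 12 + s^{2} + s \left(12 + s^{2} + 10 s\right)$ ($p{\left(s \right)} = \left(s^{2} + \left(12 + s^{2} + 10 s\right) s\right) + 12 = \left(s^{2} + s \left(12 + s^{2} + 10 s\right)\right) + 12 = 12 + s^{2} + s \left(12 + s^{2} + 10 s\right)$)
$\left(-35 + 8\right) + 13 p{\left(6 \right)} = \left(-35 + 8\right) + 13 \left(12 + 6^{3} + 11 \cdot 6^{2} + 12 \cdot 6\right) = -27 + 13 \left(12 + 216 + 11 \cdot 36 + 72\right) = -27 + 13 \left(12 + 216 + 396 + 72\right) = -27 + 13 \cdot 696 = -27 + 9048 = 9021$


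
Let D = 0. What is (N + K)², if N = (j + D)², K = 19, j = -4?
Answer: 1225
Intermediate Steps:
N = 16 (N = (-4 + 0)² = (-4)² = 16)
(N + K)² = (16 + 19)² = 35² = 1225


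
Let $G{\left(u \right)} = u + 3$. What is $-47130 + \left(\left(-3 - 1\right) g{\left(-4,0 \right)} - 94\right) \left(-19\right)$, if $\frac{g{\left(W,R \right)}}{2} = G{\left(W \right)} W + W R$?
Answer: $-44736$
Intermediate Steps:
$G{\left(u \right)} = 3 + u$
$g{\left(W,R \right)} = 2 R W + 2 W \left(3 + W\right)$ ($g{\left(W,R \right)} = 2 \left(\left(3 + W\right) W + W R\right) = 2 \left(W \left(3 + W\right) + R W\right) = 2 \left(R W + W \left(3 + W\right)\right) = 2 R W + 2 W \left(3 + W\right)$)
$-47130 + \left(\left(-3 - 1\right) g{\left(-4,0 \right)} - 94\right) \left(-19\right) = -47130 + \left(\left(-3 - 1\right) 2 \left(-4\right) \left(3 + 0 - 4\right) - 94\right) \left(-19\right) = -47130 + \left(- 4 \cdot 2 \left(-4\right) \left(-1\right) - 94\right) \left(-19\right) = -47130 + \left(\left(-4\right) 8 - 94\right) \left(-19\right) = -47130 + \left(-32 - 94\right) \left(-19\right) = -47130 - -2394 = -47130 + 2394 = -44736$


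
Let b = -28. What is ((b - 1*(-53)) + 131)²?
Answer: 24336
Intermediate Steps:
((b - 1*(-53)) + 131)² = ((-28 - 1*(-53)) + 131)² = ((-28 + 53) + 131)² = (25 + 131)² = 156² = 24336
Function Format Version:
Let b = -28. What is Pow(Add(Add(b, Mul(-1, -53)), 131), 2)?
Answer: 24336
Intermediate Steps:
Pow(Add(Add(b, Mul(-1, -53)), 131), 2) = Pow(Add(Add(-28, Mul(-1, -53)), 131), 2) = Pow(Add(Add(-28, 53), 131), 2) = Pow(Add(25, 131), 2) = Pow(156, 2) = 24336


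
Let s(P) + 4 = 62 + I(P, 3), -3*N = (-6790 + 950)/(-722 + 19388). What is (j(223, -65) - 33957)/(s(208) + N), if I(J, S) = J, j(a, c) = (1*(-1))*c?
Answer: -474471054/3725327 ≈ -127.36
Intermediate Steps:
j(a, c) = -c
N = 2920/27999 (N = -(-6790 + 950)/(3*(-722 + 19388)) = -(-5840)/(3*18666) = -1/3*(-2920/9333) = 2920/27999 ≈ 0.10429)
s(P) = 58 + P (s(P) = -4 + (62 + P) = 58 + P)
(j(223, -65) - 33957)/(s(208) + N) = (-1*(-65) - 33957)/((58 + 208) + 2920/27999) = (65 - 33957)/(266 + 2920/27999) = -33892/7450654/27999 = -33892*27999/7450654 = -474471054/3725327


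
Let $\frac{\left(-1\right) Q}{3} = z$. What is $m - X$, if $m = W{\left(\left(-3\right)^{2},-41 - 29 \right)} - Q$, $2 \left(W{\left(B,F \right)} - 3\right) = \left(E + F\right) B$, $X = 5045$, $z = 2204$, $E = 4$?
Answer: $1273$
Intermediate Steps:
$Q = -6612$ ($Q = \left(-3\right) 2204 = -6612$)
$W{\left(B,F \right)} = 3 + \frac{B \left(4 + F\right)}{2}$ ($W{\left(B,F \right)} = 3 + \frac{\left(4 + F\right) B}{2} = 3 + \frac{B \left(4 + F\right)}{2}$)
$m = 6318$ ($m = \left(3 + 2 \left(-3\right)^{2} + \frac{\left(-3\right)^{2} \left(-41 - 29\right)}{2}\right) - -6612 = \left(3 + 2 \cdot 9 + \frac{1}{2} \cdot 9 \left(-41 - 29\right)\right) + 6612 = \left(3 + 18 + \frac{1}{2} \cdot 9 \left(-70\right)\right) + 6612 = \left(3 + 18 - 315\right) + 6612 = -294 + 6612 = 6318$)
$m - X = 6318 - 5045 = 1273$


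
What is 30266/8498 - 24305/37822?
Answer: 469088381/160705678 ≈ 2.9189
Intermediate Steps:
30266/8498 - 24305/37822 = 30266*(1/8498) - 24305*1/37822 = 15133/4249 - 24305/37822 = 469088381/160705678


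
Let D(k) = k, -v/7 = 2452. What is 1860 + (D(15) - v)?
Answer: 19039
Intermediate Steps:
v = -17164 (v = -7*2452 = -17164)
1860 + (D(15) - v) = 1860 + (15 - 1*(-17164)) = 1860 + (15 + 17164) = 1860 + 17179 = 19039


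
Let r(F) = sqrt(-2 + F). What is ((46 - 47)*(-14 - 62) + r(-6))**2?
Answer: 5768 + 304*I*sqrt(2) ≈ 5768.0 + 429.92*I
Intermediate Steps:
((46 - 47)*(-14 - 62) + r(-6))**2 = ((46 - 47)*(-14 - 62) + sqrt(-2 - 6))**2 = (-1*(-76) + sqrt(-8))**2 = (76 + 2*I*sqrt(2))**2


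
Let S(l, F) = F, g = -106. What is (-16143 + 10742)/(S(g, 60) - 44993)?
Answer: 5401/44933 ≈ 0.12020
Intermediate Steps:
(-16143 + 10742)/(S(g, 60) - 44993) = (-16143 + 10742)/(60 - 44993) = -5401/(-44933) = -5401*(-1/44933) = 5401/44933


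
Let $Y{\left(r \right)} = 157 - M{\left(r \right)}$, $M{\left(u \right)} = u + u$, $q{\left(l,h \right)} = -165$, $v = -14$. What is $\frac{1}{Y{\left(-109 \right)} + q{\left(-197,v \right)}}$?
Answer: $\frac{1}{210} \approx 0.0047619$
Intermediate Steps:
$M{\left(u \right)} = 2 u$
$Y{\left(r \right)} = 157 - 2 r$
$\frac{1}{Y{\left(-109 \right)} + q{\left(-197,v \right)}} = \frac{1}{\left(157 - -218\right) - 165} = \frac{1}{\left(157 + 218\right) - 165} = \frac{1}{375 - 165} = \frac{1}{210}$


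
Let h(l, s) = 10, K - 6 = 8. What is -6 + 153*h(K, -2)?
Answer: 1524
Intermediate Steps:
K = 14 (K = 6 + 8 = 14)
-6 + 153*h(K, -2) = -6 + 153*10 = -6 + 1530 = 1524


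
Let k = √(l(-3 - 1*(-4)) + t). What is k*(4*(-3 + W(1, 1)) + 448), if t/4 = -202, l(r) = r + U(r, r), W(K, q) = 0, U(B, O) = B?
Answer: 436*I*√806 ≈ 12378.0*I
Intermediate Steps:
l(r) = 2*r (l(r) = r + r = 2*r)
t = -808 (t = 4*(-202) = -808)
k = I*√806 (k = √(2*(-3 - 1*(-4)) - 808) = √(2*(-3 + 4) - 808) = √(2*1 - 808) = √(2 - 808) = √(-806) = I*√806 ≈ 28.39*I)
k*(4*(-3 + W(1, 1)) + 448) = (I*√806)*(4*(-3 + 0) + 448) = (I*√806)*(4*(-3) + 448) = (I*√806)*(-12 + 448) = (I*√806)*436 = 436*I*√806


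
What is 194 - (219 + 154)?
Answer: -179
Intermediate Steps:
194 - (219 + 154) = 194 - 1*373 = 194 - 373 = -179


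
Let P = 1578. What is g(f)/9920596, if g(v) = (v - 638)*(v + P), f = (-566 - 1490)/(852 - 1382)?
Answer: -2515816797/24881209075 ≈ -0.10111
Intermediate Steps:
f = 1028/265 (f = -2056/(-530) = -2056*(-1/530) = 1028/265 ≈ 3.8792)
g(v) = (-638 + v)*(1578 + v) (g(v) = (v - 638)*(v + 1578) = (-638 + v)*(1578 + v))
g(f)/9920596 = (-1006764 + (1028/265)**2 + 940*(1028/265))/9920596 = (-1006764 + 1056784/70225 + 193264/53)*(1/9920596) = -70442870316/70225*1/9920596 = -2515816797/24881209075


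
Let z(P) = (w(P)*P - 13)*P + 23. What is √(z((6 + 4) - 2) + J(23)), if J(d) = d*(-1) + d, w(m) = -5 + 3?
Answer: I*√209 ≈ 14.457*I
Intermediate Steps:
w(m) = -2
z(P) = 23 + P*(-13 - 2*P) (z(P) = (-2*P - 13)*P + 23 = (-13 - 2*P)*P + 23 = P*(-13 - 2*P) + 23 = 23 + P*(-13 - 2*P))
J(d) = 0 (J(d) = -d + d = 0)
√(z((6 + 4) - 2) + J(23)) = √((23 - 13*((6 + 4) - 2) - 2*((6 + 4) - 2)²) + 0) = √((23 - 13*(10 - 2) - 2*(10 - 2)²) + 0) = √((23 - 13*8 - 2*8²) + 0) = √((23 - 104 - 2*64) + 0) = √((23 - 104 - 128) + 0) = √(-209 + 0) = √(-209) = I*√209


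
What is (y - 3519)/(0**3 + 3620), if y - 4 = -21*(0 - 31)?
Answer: -716/905 ≈ -0.79116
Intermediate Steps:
y = 655 (y = 4 - 21*(0 - 31) = 4 - 21*(-31) = 4 + 651 = 655)
(y - 3519)/(0**3 + 3620) = (655 - 3519)/(0**3 + 3620) = -2864/(0 + 3620) = -2864/3620 = -2864*1/3620 = -716/905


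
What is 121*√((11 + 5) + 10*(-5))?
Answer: 121*I*√34 ≈ 705.54*I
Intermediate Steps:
121*√((11 + 5) + 10*(-5)) = 121*√(16 - 50) = 121*√(-34) = 121*(I*√34) = 121*I*√34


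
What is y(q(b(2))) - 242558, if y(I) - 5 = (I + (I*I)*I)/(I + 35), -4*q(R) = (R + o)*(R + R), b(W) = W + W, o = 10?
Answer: -245693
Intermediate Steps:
b(W) = 2*W
q(R) = -R*(10 + R)/2 (q(R) = -(R + 10)*(R + R)/4 = -(10 + R)*2*R/4 = -R*(10 + R)/2)
y(I) = 5 + (I + I**3)/(35 + I) (y(I) = 5 + (I + (I*I)*I)/(I + 35) = 5 + (I + I**2*I)/(35 + I) = 5 + (I + I**3)/(35 + I))
y(q(b(2))) - 242558 = (175 + (-2*2*(10 + 2*2)/2)**3 + 6*(-2*2*(10 + 2*2)/2))/(35 - 2*2*(10 + 2*2)/2) - 242558 = (175 + (-1/2*4*(10 + 4))**3 + 6*(-1/2*4*(10 + 4)))/(35 - 1/2*4*(10 + 4)) - 242558 = (175 + (-1/2*4*14)**3 + 6*(-1/2*4*14))/(35 - 1/2*4*14) - 242558 = (175 + (-28)**3 + 6*(-28))/(35 - 28) - 242558 = (175 - 21952 - 168)/7 - 242558 = (1/7)*(-21945) - 242558 = -3135 - 242558 = -245693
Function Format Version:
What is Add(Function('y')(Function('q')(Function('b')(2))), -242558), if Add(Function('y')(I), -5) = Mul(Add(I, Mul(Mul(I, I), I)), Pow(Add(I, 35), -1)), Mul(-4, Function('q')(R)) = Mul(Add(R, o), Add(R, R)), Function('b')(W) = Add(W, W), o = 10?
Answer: -245693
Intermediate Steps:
Function('b')(W) = Mul(2, W)
Function('q')(R) = Mul(Rational(-1, 2), R, Add(10, R)) (Function('q')(R) = Mul(Rational(-1, 4), Mul(Add(R, 10), Add(R, R))) = Mul(Rational(-1, 4), Mul(Add(10, R), Mul(2, R))) = Mul(Rational(-1, 4), Mul(2, R, Add(10, R))) = Mul(Rational(-1, 2), R, Add(10, R)))
Function('y')(I) = Add(5, Mul(Pow(Add(35, I), -1), Add(I, Pow(I, 3)))) (Function('y')(I) = Add(5, Mul(Add(I, Mul(Mul(I, I), I)), Pow(Add(I, 35), -1))) = Add(5, Mul(Add(I, Mul(Pow(I, 2), I)), Pow(Add(35, I), -1))) = Add(5, Mul(Add(I, Pow(I, 3)), Pow(Add(35, I), -1))) = Add(5, Mul(Pow(Add(35, I), -1), Add(I, Pow(I, 3)))))
Add(Function('y')(Function('q')(Function('b')(2))), -242558) = Add(Mul(Pow(Add(35, Mul(Rational(-1, 2), Mul(2, 2), Add(10, Mul(2, 2)))), -1), Add(175, Pow(Mul(Rational(-1, 2), Mul(2, 2), Add(10, Mul(2, 2))), 3), Mul(6, Mul(Rational(-1, 2), Mul(2, 2), Add(10, Mul(2, 2)))))), -242558) = Add(Mul(Pow(Add(35, Mul(Rational(-1, 2), 4, Add(10, 4))), -1), Add(175, Pow(Mul(Rational(-1, 2), 4, Add(10, 4)), 3), Mul(6, Mul(Rational(-1, 2), 4, Add(10, 4))))), -242558) = Add(Mul(Pow(Add(35, Mul(Rational(-1, 2), 4, 14)), -1), Add(175, Pow(Mul(Rational(-1, 2), 4, 14), 3), Mul(6, Mul(Rational(-1, 2), 4, 14)))), -242558) = Add(Mul(Pow(Add(35, -28), -1), Add(175, Pow(-28, 3), Mul(6, -28))), -242558) = Add(Mul(Pow(7, -1), Add(175, -21952, -168)), -242558) = Add(Mul(Rational(1, 7), -21945), -242558) = Add(-3135, -242558) = -245693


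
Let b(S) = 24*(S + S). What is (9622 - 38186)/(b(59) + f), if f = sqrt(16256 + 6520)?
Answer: -3370552/333227 + 7141*sqrt(5694)/999681 ≈ -9.5759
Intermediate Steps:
f = 2*sqrt(5694) (f = sqrt(22776) = 2*sqrt(5694) ≈ 150.92)
b(S) = 48*S (b(S) = 24*(2*S) = 48*S)
(9622 - 38186)/(b(59) + f) = (9622 - 38186)/(48*59 + 2*sqrt(5694)) = -28564/(2832 + 2*sqrt(5694))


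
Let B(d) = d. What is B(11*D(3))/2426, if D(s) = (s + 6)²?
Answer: 891/2426 ≈ 0.36727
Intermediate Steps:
D(s) = (6 + s)²
B(11*D(3))/2426 = (11*(6 + 3)²)/2426 = (11*9²)*(1/2426) = (11*81)*(1/2426) = 891*(1/2426) = 891/2426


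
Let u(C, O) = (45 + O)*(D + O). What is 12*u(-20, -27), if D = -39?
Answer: -14256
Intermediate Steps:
u(C, O) = (-39 + O)*(45 + O) (u(C, O) = (45 + O)*(-39 + O) = (-39 + O)*(45 + O))
12*u(-20, -27) = 12*(-1755 + (-27)² + 6*(-27)) = 12*(-1755 + 729 - 162) = 12*(-1188) = -14256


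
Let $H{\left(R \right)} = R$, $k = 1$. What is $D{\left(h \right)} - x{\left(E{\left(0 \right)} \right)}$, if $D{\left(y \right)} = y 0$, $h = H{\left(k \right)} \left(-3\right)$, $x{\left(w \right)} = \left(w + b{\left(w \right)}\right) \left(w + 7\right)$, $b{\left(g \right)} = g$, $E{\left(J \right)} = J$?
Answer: $0$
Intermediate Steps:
$x{\left(w \right)} = 2 w \left(7 + w\right)$ ($x{\left(w \right)} = \left(w + w\right) \left(w + 7\right) = 2 w \left(7 + w\right)$)
$h = -3$ ($h = 1 \left(-3\right) = -3$)
$D{\left(y \right)} = 0$
$D{\left(h \right)} - x{\left(E{\left(0 \right)} \right)} = 0 - 2 \cdot 0 \left(7 + 0\right) = 0 - 2 \cdot 0 \cdot 7 = 0 - 0 = 0 + 0 = 0$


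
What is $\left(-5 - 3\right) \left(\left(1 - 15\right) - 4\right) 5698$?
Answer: $820512$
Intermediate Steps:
$\left(-5 - 3\right) \left(\left(1 - 15\right) - 4\right) 5698 = - 8 \left(\left(1 - 15\right) - 4\right) 5698 = - 8 \left(-14 - 4\right) 5698 = \left(-8\right) \left(-18\right) 5698 = 144 \cdot 5698 = 820512$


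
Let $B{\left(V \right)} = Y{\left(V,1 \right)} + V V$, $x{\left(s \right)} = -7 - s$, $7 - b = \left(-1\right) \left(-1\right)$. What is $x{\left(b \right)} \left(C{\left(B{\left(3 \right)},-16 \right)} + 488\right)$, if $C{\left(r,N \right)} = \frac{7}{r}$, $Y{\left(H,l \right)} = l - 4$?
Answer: $- \frac{38155}{6} \approx -6359.2$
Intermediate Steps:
$b = 6$ ($b = 7 - \left(-1\right) \left(-1\right) = 7 - 1 = 6$)
$Y{\left(H,l \right)} = -4 + l$ ($Y{\left(H,l \right)} = l - 4 = -4 + l$)
$B{\left(V \right)} = -3 + V^{2}$ ($B{\left(V \right)} = \left(-4 + 1\right) + V V = -3 + V^{2}$)
$x{\left(b \right)} \left(C{\left(B{\left(3 \right)},-16 \right)} + 488\right) = \left(-7 - 6\right) \left(\frac{7}{-3 + 3^{2}} + 488\right) = \left(-7 - 6\right) \left(\frac{7}{-3 + 9} + 488\right) = - 13 \left(\frac{7}{6} + 488\right) = \left(-13\right) \frac{2935}{6} = - \frac{38155}{6}$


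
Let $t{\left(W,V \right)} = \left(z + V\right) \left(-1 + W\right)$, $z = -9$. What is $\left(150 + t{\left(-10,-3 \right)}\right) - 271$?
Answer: $11$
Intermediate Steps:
$t{\left(W,V \right)} = \left(-1 + W\right) \left(-9 + V\right)$ ($t{\left(W,V \right)} = \left(-9 + V\right) \left(-1 + W\right) = \left(-1 + W\right) \left(-9 + V\right)$)
$\left(150 + t{\left(-10,-3 \right)}\right) - 271 = \left(150 - -132\right) - 271 = \left(150 + \left(9 + 3 + 90 + 30\right)\right) - 271 = \left(150 + 132\right) - 271 = 282 - 271 = 11$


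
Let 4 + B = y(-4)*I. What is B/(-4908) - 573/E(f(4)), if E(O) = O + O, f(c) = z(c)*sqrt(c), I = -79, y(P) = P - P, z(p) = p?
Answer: -703055/19632 ≈ -35.812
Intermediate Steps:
y(P) = 0
B = -4 (B = -4 + 0*(-79) = -4 + 0 = -4)
f(c) = c**(3/2) (f(c) = c*sqrt(c) = c**(3/2))
E(O) = 2*O
B/(-4908) - 573/E(f(4)) = -4/(-4908) - 573/(2*4**(3/2)) = -4*(-1/4908) - 573/(2*8) = 1/1227 - 573/16 = -703055/19632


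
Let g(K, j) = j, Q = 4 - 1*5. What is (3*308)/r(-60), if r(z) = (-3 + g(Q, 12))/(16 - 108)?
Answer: -28336/3 ≈ -9445.3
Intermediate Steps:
Q = -1 (Q = 4 - 5 = -1)
r(z) = -9/92 (r(z) = (-3 + 12)/(16 - 108) = 9/(-92) = 9*(-1/92) = -9/92)
(3*308)/r(-60) = (3*308)/(-9/92) = 924*(-92/9) = -28336/3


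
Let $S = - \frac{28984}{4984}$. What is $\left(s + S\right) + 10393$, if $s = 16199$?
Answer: $\frac{16563193}{623} \approx 26586.0$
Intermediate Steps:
$S = - \frac{3623}{623}$ ($S = \left(-28984\right) \frac{1}{4984} = - \frac{3623}{623} \approx -5.8154$)
$\left(s + S\right) + 10393 = \left(16199 - \frac{3623}{623}\right) + 10393 = \frac{10088354}{623} + 10393 = \frac{16563193}{623}$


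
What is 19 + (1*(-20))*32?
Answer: -621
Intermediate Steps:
19 + (1*(-20))*32 = 19 - 20*32 = 19 - 640 = -621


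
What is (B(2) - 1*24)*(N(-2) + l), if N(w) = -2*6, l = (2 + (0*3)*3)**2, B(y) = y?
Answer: 176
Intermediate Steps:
l = 4 (l = (2 + 0*3)**2 = (2 + 0)**2 = 2**2 = 4)
N(w) = -12
(B(2) - 1*24)*(N(-2) + l) = (2 - 1*24)*(-12 + 4) = (2 - 24)*(-8) = -22*(-8) = 176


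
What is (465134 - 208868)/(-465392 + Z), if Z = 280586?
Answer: -14237/10267 ≈ -1.3867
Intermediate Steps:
(465134 - 208868)/(-465392 + Z) = (465134 - 208868)/(-465392 + 280586) = 256266/(-184806) = 256266*(-1/184806) = -14237/10267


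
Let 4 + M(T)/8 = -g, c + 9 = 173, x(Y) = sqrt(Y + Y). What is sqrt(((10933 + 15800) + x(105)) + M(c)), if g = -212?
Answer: sqrt(28397 + sqrt(210)) ≈ 168.56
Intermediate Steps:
x(Y) = sqrt(2)*sqrt(Y) (x(Y) = sqrt(2*Y) = sqrt(2)*sqrt(Y))
c = 164 (c = -9 + 173 = 164)
M(T) = 1664 (M(T) = -32 + 8*(-1*(-212)) = -32 + 8*212 = -32 + 1696 = 1664)
sqrt(((10933 + 15800) + x(105)) + M(c)) = sqrt(((10933 + 15800) + sqrt(2)*sqrt(105)) + 1664) = sqrt((26733 + sqrt(210)) + 1664) = sqrt(28397 + sqrt(210))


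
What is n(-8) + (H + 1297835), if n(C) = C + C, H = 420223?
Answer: 1718042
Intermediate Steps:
n(C) = 2*C
n(-8) + (H + 1297835) = 2*(-8) + (420223 + 1297835) = -16 + 1718058 = 1718042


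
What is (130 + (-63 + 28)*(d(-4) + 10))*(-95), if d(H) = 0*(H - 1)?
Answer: 20900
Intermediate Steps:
d(H) = 0 (d(H) = 0*(-1 + H) = 0)
(130 + (-63 + 28)*(d(-4) + 10))*(-95) = (130 + (-63 + 28)*(0 + 10))*(-95) = (130 - 35*10)*(-95) = (130 - 350)*(-95) = -220*(-95) = 20900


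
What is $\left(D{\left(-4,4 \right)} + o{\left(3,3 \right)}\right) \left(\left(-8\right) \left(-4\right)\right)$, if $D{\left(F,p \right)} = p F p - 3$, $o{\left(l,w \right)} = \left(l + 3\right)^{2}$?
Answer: $-992$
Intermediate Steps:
$o{\left(l,w \right)} = \left(3 + l\right)^{2}$
$D{\left(F,p \right)} = -3 + F p^{2}$ ($D{\left(F,p \right)} = F p p - 3 = F p^{2} - 3 = -3 + F p^{2}$)
$\left(D{\left(-4,4 \right)} + o{\left(3,3 \right)}\right) \left(\left(-8\right) \left(-4\right)\right) = \left(\left(-3 - 4 \cdot 4^{2}\right) + \left(3 + 3\right)^{2}\right) \left(\left(-8\right) \left(-4\right)\right) = \left(\left(-3 - 64\right) + 6^{2}\right) 32 = \left(\left(-3 - 64\right) + 36\right) 32 = \left(-67 + 36\right) 32 = \left(-31\right) 32 = -992$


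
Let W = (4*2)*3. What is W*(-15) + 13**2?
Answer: -191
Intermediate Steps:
W = 24 (W = 8*3 = 24)
W*(-15) + 13**2 = 24*(-15) + 13**2 = -360 + 169 = -191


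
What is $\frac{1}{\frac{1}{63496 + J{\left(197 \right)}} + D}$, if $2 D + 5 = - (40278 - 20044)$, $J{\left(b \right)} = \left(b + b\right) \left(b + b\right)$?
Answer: $- \frac{218732}{2213458473} \approx -9.8819 \cdot 10^{-5}$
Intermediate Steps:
$J{\left(b \right)} = 4 b^{2}$ ($J{\left(b \right)} = 2 b 2 b = 4 b^{2}$)
$D = - \frac{20239}{2}$ ($D = - \frac{5}{2} + \frac{\left(-1\right) \left(40278 - 20044\right)}{2} = - \frac{5}{2} + \frac{\left(-1\right) 20234}{2} = - \frac{5}{2} + \frac{1}{2} \left(-20234\right) = - \frac{5}{2} - 10117 = - \frac{20239}{2} \approx -10120.0$)
$\frac{1}{\frac{1}{63496 + J{\left(197 \right)}} + D} = \frac{1}{\frac{1}{63496 + 4 \cdot 197^{2}} - \frac{20239}{2}} = \frac{1}{\frac{1}{63496 + 4 \cdot 38809} - \frac{20239}{2}} = \frac{1}{\frac{1}{63496 + 155236} - \frac{20239}{2}} = \frac{1}{\frac{1}{218732} - \frac{20239}{2}} = \frac{1}{- \frac{2213458473}{218732}} = - \frac{218732}{2213458473}$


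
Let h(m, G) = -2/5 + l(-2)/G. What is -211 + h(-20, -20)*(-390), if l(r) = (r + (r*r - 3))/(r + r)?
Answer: -401/8 ≈ -50.125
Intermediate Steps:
l(r) = (-3 + r + r**2)/(2*r) (l(r) = (r + (r**2 - 3))/((2*r)) = (r + (-3 + r**2))*(1/(2*r)) = (-3 + r + r**2)*(1/(2*r)) = (-3 + r + r**2)/(2*r))
h(m, G) = -2/5 + 1/(4*G) (h(m, G) = -2/5 + ((1/2)*(-3 - 2*(1 - 2))/(-2))/G = -2*1/5 + ((1/2)*(-1/2)*(-3 - 2*(-1)))/G = -2/5 + ((1/2)*(-1/2)*(-3 + 2))/G = -2/5 + ((1/2)*(-1/2)*(-1))/G = -2/5 + 1/(4*G))
-211 + h(-20, -20)*(-390) = -211 + ((1/20)*(5 - 8*(-20))/(-20))*(-390) = -211 + ((1/20)*(-1/20)*(5 + 160))*(-390) = -211 + ((1/20)*(-1/20)*165)*(-390) = -211 - 33/80*(-390) = -211 + 1287/8 = -401/8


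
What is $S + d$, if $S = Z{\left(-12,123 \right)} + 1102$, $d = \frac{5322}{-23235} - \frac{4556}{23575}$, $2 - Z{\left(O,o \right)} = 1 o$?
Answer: $\frac{35808417521}{36517675} \approx 980.58$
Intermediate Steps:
$Z{\left(O,o \right)} = 2 - o$ ($Z{\left(O,o \right)} = 2 - 1 o = 2 - o$)
$d = - \frac{15421654}{36517675}$ ($d = 5322 \left(- \frac{1}{23235}\right) - \frac{4556}{23575} = - \frac{1774}{7745} - \frac{4556}{23575} = - \frac{15421654}{36517675} \approx -0.42231$)
$S = 981$ ($S = \left(2 - 123\right) + 1102 = -121 + 1102 = 981$)
$S + d = 981 - \frac{15421654}{36517675} = \frac{35808417521}{36517675}$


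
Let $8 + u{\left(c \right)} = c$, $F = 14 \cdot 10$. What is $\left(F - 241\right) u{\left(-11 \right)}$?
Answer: $1919$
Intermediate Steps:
$F = 140$
$u{\left(c \right)} = -8 + c$
$\left(F - 241\right) u{\left(-11 \right)} = \left(140 - 241\right) \left(-8 - 11\right) = \left(-101\right) \left(-19\right) = 1919$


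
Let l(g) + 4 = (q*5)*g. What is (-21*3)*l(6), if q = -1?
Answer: 2142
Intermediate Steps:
l(g) = -4 - 5*g (l(g) = -4 + (-1*5)*g = -4 - 5*g)
(-21*3)*l(6) = (-21*3)*(-4 - 5*6) = -63*(-4 - 30) = -63*(-34) = 2142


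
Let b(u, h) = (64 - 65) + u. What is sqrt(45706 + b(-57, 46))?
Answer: 12*sqrt(317) ≈ 213.65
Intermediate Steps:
b(u, h) = -1 + u
sqrt(45706 + b(-57, 46)) = sqrt(45706 + (-1 - 57)) = sqrt(45706 - 58) = sqrt(45648) = 12*sqrt(317)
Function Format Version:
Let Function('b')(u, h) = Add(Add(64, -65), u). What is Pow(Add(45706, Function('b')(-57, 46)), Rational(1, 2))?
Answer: Mul(12, Pow(317, Rational(1, 2))) ≈ 213.65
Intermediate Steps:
Function('b')(u, h) = Add(-1, u)
Pow(Add(45706, Function('b')(-57, 46)), Rational(1, 2)) = Pow(Add(45706, Add(-1, -57)), Rational(1, 2)) = Pow(Add(45706, -58), Rational(1, 2)) = Pow(45648, Rational(1, 2)) = Mul(12, Pow(317, Rational(1, 2)))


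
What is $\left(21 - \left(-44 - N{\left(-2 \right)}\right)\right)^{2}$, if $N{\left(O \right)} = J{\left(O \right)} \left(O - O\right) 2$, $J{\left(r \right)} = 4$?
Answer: $4225$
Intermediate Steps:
$N{\left(O \right)} = 0$ ($N{\left(O \right)} = 4 \left(O - O\right) 2 = 4 \cdot 0 \cdot 2 = 0 \cdot 2 = 0$)
$\left(21 - \left(-44 - N{\left(-2 \right)}\right)\right)^{2} = \left(21 + \left(\left(-1 + \left(0 + 11\right)\right) + 34\right)\right)^{2} = \left(21 + \left(\left(-1 + 11\right) + 34\right)\right)^{2} = \left(21 + \left(10 + 34\right)\right)^{2} = \left(21 + 44\right)^{2} = 65^{2} = 4225$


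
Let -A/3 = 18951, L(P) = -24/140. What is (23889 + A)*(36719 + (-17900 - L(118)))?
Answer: -21712430844/35 ≈ -6.2036e+8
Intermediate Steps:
L(P) = -6/35 (L(P) = -24*1/140 = -6/35)
A = -56853 (A = -3*18951 = -56853)
(23889 + A)*(36719 + (-17900 - L(118))) = (23889 - 56853)*(36719 + (-17900 - 1*(-6/35))) = -32964*(36719 + (-17900 + 6/35)) = -32964*(36719 - 626494/35) = -32964*658671/35 = -21712430844/35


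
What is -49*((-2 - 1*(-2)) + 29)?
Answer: -1421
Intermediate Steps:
-49*((-2 - 1*(-2)) + 29) = -49*((-2 + 2) + 29) = -49*(0 + 29) = -49*29 = -1421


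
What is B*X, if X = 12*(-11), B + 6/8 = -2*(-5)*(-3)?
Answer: 4059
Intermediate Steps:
B = -123/4 (B = -¾ - 2*(-5)*(-3) = -¾ + 10*(-3) = -¾ - 30 = -123/4 ≈ -30.750)
X = -132
B*X = -123/4*(-132) = 4059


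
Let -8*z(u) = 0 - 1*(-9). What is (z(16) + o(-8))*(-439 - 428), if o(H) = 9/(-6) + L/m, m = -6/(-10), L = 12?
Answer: -120513/8 ≈ -15064.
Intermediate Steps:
m = ⅗ (m = -6*(-⅒) = ⅗ ≈ 0.60000)
z(u) = -9/8 (z(u) = -(0 - 1*(-9))/8 = -(0 + 9)/8 = -⅛*9 = -9/8)
o(H) = 37/2 (o(H) = 9/(-6) + 12/(⅗) = 9*(-⅙) + 12*(5/3) = -3/2 + 20 = 37/2)
(z(16) + o(-8))*(-439 - 428) = (-9/8 + 37/2)*(-439 - 428) = (139/8)*(-867) = -120513/8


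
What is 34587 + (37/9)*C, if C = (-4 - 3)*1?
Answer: 311024/9 ≈ 34558.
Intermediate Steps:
C = -7 (C = -7*1 = -7)
34587 + (37/9)*C = 34587 + (37/9)*(-7) = 34587 - 259/9 = 311024/9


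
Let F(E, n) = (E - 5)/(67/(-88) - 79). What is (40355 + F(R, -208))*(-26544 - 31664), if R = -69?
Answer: -16487896623456/7019 ≈ -2.3490e+9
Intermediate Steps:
F(E, n) = 440/7019 - 88*E/7019 (F(E, n) = (-5 + E)/(67*(-1/88) - 79) = (-5 + E)/(-67/88 - 79) = (-5 + E)/(-7019/88) = (-5 + E)*(-88/7019) = 440/7019 - 88*E/7019)
(40355 + F(R, -208))*(-26544 - 31664) = (40355 + (440/7019 - 88/7019*(-69)))*(-26544 - 31664) = (40355 + (440/7019 + 6072/7019))*(-58208) = (40355 + 6512/7019)*(-58208) = (283258257/7019)*(-58208) = -16487896623456/7019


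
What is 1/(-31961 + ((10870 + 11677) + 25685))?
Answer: 1/16271 ≈ 6.1459e-5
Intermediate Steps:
1/(-31961 + ((10870 + 11677) + 25685)) = 1/(-31961 + (22547 + 25685)) = 1/(-31961 + 48232) = 1/16271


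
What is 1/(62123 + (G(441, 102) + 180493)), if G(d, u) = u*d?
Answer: 1/287598 ≈ 3.4771e-6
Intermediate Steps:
G(d, u) = d*u
1/(62123 + (G(441, 102) + 180493)) = 1/(62123 + (441*102 + 180493)) = 1/(62123 + (44982 + 180493)) = 1/(62123 + 225475) = 1/287598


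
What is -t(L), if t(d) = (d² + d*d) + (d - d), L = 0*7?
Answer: 0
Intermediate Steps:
L = 0
t(d) = 2*d² (t(d) = (d² + d²) + 0 = 2*d² + 0 = 2*d²)
-t(L) = -2*0² = -2*0 = -1*0 = 0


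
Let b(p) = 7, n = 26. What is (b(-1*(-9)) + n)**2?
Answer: 1089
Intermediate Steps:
(b(-1*(-9)) + n)**2 = (7 + 26)**2 = 33**2 = 1089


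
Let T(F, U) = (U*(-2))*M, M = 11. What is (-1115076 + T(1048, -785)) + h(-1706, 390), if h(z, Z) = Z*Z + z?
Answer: -947412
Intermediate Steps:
h(z, Z) = z + Z² (h(z, Z) = Z² + z = z + Z²)
T(F, U) = -22*U (T(F, U) = (U*(-2))*11 = -2*U*11 = -22*U)
(-1115076 + T(1048, -785)) + h(-1706, 390) = (-1115076 - 22*(-785)) + (-1706 + 390²) = (-1115076 + 17270) + (-1706 + 152100) = -1097806 + 150394 = -947412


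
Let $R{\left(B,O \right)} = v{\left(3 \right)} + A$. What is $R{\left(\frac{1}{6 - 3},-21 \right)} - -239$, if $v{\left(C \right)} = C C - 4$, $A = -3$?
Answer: $241$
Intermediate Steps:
$v{\left(C \right)} = -4 + C^{2}$ ($v{\left(C \right)} = C^{2} - 4 = -4 + C^{2}$)
$R{\left(B,O \right)} = 2$ ($R{\left(B,O \right)} = \left(-4 + 3^{2}\right) - 3 = \left(-4 + 9\right) - 3 = 5 - 3 = 2$)
$R{\left(\frac{1}{6 - 3},-21 \right)} - -239 = 2 - -239 = 2 + 239 = 241$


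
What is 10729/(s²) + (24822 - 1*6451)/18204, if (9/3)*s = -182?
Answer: 295789681/75373662 ≈ 3.9243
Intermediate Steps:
s = -182/3 (s = (⅓)*(-182) = -182/3 ≈ -60.667)
10729/(s²) + (24822 - 1*6451)/18204 = 10729/((-182/3)²) + (24822 - 1*6451)/18204 = 10729/(33124/9) + (24822 - 6451)*(1/18204) = 10729*(9/33124) + 18371*(1/18204) = 96561/33124 + 18371/18204 = 295789681/75373662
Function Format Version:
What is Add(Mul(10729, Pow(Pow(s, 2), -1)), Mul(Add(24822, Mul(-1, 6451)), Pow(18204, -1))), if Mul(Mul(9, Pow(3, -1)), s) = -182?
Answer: Rational(295789681, 75373662) ≈ 3.9243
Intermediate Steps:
s = Rational(-182, 3) (s = Mul(Rational(1, 3), -182) = Rational(-182, 3) ≈ -60.667)
Add(Mul(10729, Pow(Pow(s, 2), -1)), Mul(Add(24822, Mul(-1, 6451)), Pow(18204, -1))) = Add(Mul(10729, Pow(Pow(Rational(-182, 3), 2), -1)), Mul(Add(24822, Mul(-1, 6451)), Pow(18204, -1))) = Add(Mul(10729, Pow(Rational(33124, 9), -1)), Mul(Add(24822, -6451), Rational(1, 18204))) = Add(Mul(10729, Rational(9, 33124)), Mul(18371, Rational(1, 18204))) = Add(Rational(96561, 33124), Rational(18371, 18204)) = Rational(295789681, 75373662)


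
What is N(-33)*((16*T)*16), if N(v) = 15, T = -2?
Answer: -7680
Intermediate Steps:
N(-33)*((16*T)*16) = 15*((16*(-2))*16) = 15*(-32*16) = 15*(-512) = -7680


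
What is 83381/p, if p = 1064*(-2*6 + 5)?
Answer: -83381/7448 ≈ -11.195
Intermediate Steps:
p = -7448 (p = 1064*(-12 + 5) = 1064*(-7) = -7448)
83381/p = 83381/(-7448) = 83381*(-1/7448) = -83381/7448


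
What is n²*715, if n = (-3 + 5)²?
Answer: 11440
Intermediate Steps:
n = 4 (n = 2² = 4)
n²*715 = 4²*715 = 16*715 = 11440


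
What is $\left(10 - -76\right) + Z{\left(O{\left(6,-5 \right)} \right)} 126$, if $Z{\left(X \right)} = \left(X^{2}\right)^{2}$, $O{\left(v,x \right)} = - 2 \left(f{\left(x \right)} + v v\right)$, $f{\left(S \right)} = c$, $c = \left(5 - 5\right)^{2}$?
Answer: $3386105942$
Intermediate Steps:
$c = 0$ ($c = 0^{2} = 0$)
$f{\left(S \right)} = 0$
$O{\left(v,x \right)} = - 2 v^{2}$ ($O{\left(v,x \right)} = - 2 \left(0 + v v\right) = - 2 \left(0 + v^{2}\right) = - 2 v^{2}$)
$Z{\left(X \right)} = X^{4}$
$\left(10 - -76\right) + Z{\left(O{\left(6,-5 \right)} \right)} 126 = \left(10 - -76\right) + \left(- 2 \cdot 6^{2}\right)^{4} \cdot 126 = \left(10 + 76\right) + \left(\left(-2\right) 36\right)^{4} \cdot 126 = 86 + \left(-72\right)^{4} \cdot 126 = 86 + 26873856 \cdot 126 = 86 + 3386105856 = 3386105942$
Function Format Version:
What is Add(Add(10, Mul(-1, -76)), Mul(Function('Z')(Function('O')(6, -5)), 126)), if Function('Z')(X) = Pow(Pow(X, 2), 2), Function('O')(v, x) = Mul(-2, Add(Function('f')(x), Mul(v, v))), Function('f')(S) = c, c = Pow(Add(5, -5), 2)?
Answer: 3386105942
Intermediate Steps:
c = 0 (c = Pow(0, 2) = 0)
Function('f')(S) = 0
Function('O')(v, x) = Mul(-2, Pow(v, 2)) (Function('O')(v, x) = Mul(-2, Add(0, Mul(v, v))) = Mul(-2, Add(0, Pow(v, 2))) = Mul(-2, Pow(v, 2)))
Function('Z')(X) = Pow(X, 4)
Add(Add(10, Mul(-1, -76)), Mul(Function('Z')(Function('O')(6, -5)), 126)) = Add(Add(10, Mul(-1, -76)), Mul(Pow(Mul(-2, Pow(6, 2)), 4), 126)) = Add(Add(10, 76), Mul(Pow(Mul(-2, 36), 4), 126)) = Add(86, Mul(Pow(-72, 4), 126)) = Add(86, Mul(26873856, 126)) = Add(86, 3386105856) = 3386105942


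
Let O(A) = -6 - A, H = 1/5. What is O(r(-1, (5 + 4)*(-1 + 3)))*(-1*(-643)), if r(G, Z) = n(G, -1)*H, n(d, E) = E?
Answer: -18647/5 ≈ -3729.4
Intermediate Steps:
H = 1/5 ≈ 0.20000
r(G, Z) = -1/5 (r(G, Z) = -1*1/5 = -1/5)
O(r(-1, (5 + 4)*(-1 + 3)))*(-1*(-643)) = (-6 - 1*(-1/5))*(-1*(-643)) = (-6 + 1/5)*643 = -29/5*643 = -18647/5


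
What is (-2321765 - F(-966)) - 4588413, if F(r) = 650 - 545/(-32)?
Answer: -221147041/32 ≈ -6.9108e+6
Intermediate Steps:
F(r) = 21345/32 (F(r) = 650 - 545*(-1)/32 = 650 - 1*(-545/32) = 650 + 545/32 = 21345/32)
(-2321765 - F(-966)) - 4588413 = (-2321765 - 1*21345/32) - 4588413 = (-2321765 - 21345/32) - 4588413 = -74317825/32 - 4588413 = -221147041/32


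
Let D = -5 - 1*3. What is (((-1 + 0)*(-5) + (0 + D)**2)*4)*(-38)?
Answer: -10488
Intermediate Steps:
D = -8 (D = -5 - 3 = -8)
(((-1 + 0)*(-5) + (0 + D)**2)*4)*(-38) = (((-1 + 0)*(-5) + (0 - 8)**2)*4)*(-38) = ((-1*(-5) + (-8)**2)*4)*(-38) = ((5 + 64)*4)*(-38) = (69*4)*(-38) = 276*(-38) = -10488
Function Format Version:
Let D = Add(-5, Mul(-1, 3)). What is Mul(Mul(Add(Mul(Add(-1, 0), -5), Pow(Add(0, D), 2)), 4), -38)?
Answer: -10488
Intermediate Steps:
D = -8 (D = Add(-5, -3) = -8)
Mul(Mul(Add(Mul(Add(-1, 0), -5), Pow(Add(0, D), 2)), 4), -38) = Mul(Mul(Add(Mul(Add(-1, 0), -5), Pow(Add(0, -8), 2)), 4), -38) = Mul(Mul(Add(Mul(-1, -5), Pow(-8, 2)), 4), -38) = Mul(Mul(Add(5, 64), 4), -38) = Mul(Mul(69, 4), -38) = Mul(276, -38) = -10488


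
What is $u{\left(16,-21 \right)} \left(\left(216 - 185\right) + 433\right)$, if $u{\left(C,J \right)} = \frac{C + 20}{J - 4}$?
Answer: $- \frac{16704}{25} \approx -668.16$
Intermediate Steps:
$u{\left(C,J \right)} = \frac{20 + C}{-4 + J}$
$u{\left(16,-21 \right)} \left(\left(216 - 185\right) + 433\right) = \frac{20 + 16}{-4 - 21} \left(\left(216 - 185\right) + 433\right) = \frac{1}{-25} \cdot 36 \left(31 + 433\right) = \left(- \frac{1}{25}\right) 36 \cdot 464 = \left(- \frac{36}{25}\right) 464 = - \frac{16704}{25}$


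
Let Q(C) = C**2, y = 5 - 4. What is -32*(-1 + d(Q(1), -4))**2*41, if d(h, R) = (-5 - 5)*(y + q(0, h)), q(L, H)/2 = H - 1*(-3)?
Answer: -10864672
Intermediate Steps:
q(L, H) = 6 + 2*H (q(L, H) = 2*(H - 1*(-3)) = 2*(H + 3) = 2*(3 + H) = 6 + 2*H)
y = 1
d(h, R) = -70 - 20*h (d(h, R) = (-5 - 5)*(1 + (6 + 2*h)) = -10*(7 + 2*h) = -70 - 20*h)
-32*(-1 + d(Q(1), -4))**2*41 = -32*(-1 + (-70 - 20*1**2))**2*41 = -32*(-1 + (-70 - 20*1))**2*41 = -32*(-1 + (-70 - 20))**2*41 = -32*(-1 - 90)**2*41 = -32*(-91)**2*41 = -32*8281*41 = -264992*41 = -10864672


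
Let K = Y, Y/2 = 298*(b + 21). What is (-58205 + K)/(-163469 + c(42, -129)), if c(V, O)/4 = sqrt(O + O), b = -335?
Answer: 40106955681/26722118089 + 981396*I*sqrt(258)/26722118089 ≈ 1.5009 + 0.00058991*I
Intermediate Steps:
Y = -187144 (Y = 2*(298*(-335 + 21)) = 2*(298*(-314)) = 2*(-93572) = -187144)
c(V, O) = 4*sqrt(2)*sqrt(O) (c(V, O) = 4*sqrt(O + O) = 4*sqrt(2*O) = 4*(sqrt(2)*sqrt(O)) = 4*sqrt(2)*sqrt(O))
K = -187144
(-58205 + K)/(-163469 + c(42, -129)) = (-58205 - 187144)/(-163469 + 4*sqrt(2)*sqrt(-129)) = -245349/(-163469 + 4*sqrt(2)*(I*sqrt(129))) = -245349/(-163469 + 4*I*sqrt(258))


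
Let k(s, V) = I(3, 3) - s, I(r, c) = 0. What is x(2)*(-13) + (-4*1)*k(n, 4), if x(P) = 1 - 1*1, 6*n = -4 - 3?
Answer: -14/3 ≈ -4.6667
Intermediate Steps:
n = -7/6 (n = (-4 - 3)/6 = (⅙)*(-7) = -7/6 ≈ -1.1667)
k(s, V) = -s (k(s, V) = 0 - s = -s)
x(P) = 0 (x(P) = 1 - 1 = 0)
x(2)*(-13) + (-4*1)*k(n, 4) = 0*(-13) + (-4*1)*(-1*(-7/6)) = 0 - 4*7/6 = 0 - 14/3 = -14/3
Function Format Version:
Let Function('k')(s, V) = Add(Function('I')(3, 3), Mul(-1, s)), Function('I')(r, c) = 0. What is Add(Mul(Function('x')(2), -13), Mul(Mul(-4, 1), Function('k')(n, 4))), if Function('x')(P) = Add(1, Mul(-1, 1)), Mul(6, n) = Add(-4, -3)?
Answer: Rational(-14, 3) ≈ -4.6667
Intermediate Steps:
n = Rational(-7, 6) (n = Mul(Rational(1, 6), Add(-4, -3)) = Mul(Rational(1, 6), -7) = Rational(-7, 6) ≈ -1.1667)
Function('k')(s, V) = Mul(-1, s) (Function('k')(s, V) = Add(0, Mul(-1, s)) = Mul(-1, s))
Function('x')(P) = 0 (Function('x')(P) = Add(1, -1) = 0)
Add(Mul(Function('x')(2), -13), Mul(Mul(-4, 1), Function('k')(n, 4))) = Add(Mul(0, -13), Mul(Mul(-4, 1), Mul(-1, Rational(-7, 6)))) = Add(0, Mul(-4, Rational(7, 6))) = Add(0, Rational(-14, 3)) = Rational(-14, 3)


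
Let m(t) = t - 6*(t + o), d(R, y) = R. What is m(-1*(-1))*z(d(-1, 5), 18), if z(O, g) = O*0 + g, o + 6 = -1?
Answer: 666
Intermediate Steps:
o = -7 (o = -6 - 1 = -7)
z(O, g) = g (z(O, g) = 0 + g = g)
m(t) = 42 - 5*t (m(t) = t - 6*(t - 7) = t - 6*(-7 + t) = t - (-42 + 6*t) = t + (42 - 6*t) = 42 - 5*t)
m(-1*(-1))*z(d(-1, 5), 18) = (42 - (-5)*(-1))*18 = (42 - 5*1)*18 = (42 - 5)*18 = 37*18 = 666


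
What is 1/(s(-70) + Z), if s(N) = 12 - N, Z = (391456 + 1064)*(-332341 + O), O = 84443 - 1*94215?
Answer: -1/134286194678 ≈ -7.4468e-12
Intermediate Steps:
O = -9772 (O = 84443 - 94215 = -9772)
Z = -134286194760 (Z = (391456 + 1064)*(-332341 - 9772) = 392520*(-342113) = -134286194760)
1/(s(-70) + Z) = 1/((12 - 1*(-70)) - 134286194760) = 1/((12 + 70) - 134286194760) = 1/(82 - 134286194760) = 1/(-134286194678) = -1/134286194678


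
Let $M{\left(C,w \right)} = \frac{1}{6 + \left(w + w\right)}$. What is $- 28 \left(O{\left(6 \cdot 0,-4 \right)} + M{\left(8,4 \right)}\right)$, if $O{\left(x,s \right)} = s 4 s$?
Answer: $-1794$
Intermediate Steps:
$O{\left(x,s \right)} = 4 s^{2}$ ($O{\left(x,s \right)} = 4 s s = 4 s^{2}$)
$M{\left(C,w \right)} = \frac{1}{6 + 2 w}$
$- 28 \left(O{\left(6 \cdot 0,-4 \right)} + M{\left(8,4 \right)}\right) = - 28 \left(4 \left(-4\right)^{2} + \frac{1}{2 \left(3 + 4\right)}\right) = - 28 \left(4 \cdot 16 + \frac{1}{2 \cdot 7}\right) = - 28 \left(64 + \frac{1}{2} \cdot \frac{1}{7}\right) = - 28 \left(64 + \frac{1}{14}\right) = \left(-28\right) \frac{897}{14} = -1794$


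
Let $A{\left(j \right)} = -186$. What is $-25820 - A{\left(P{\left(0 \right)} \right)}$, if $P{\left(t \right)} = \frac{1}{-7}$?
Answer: $-25634$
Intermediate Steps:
$P{\left(t \right)} = - \frac{1}{7}$
$-25820 - A{\left(P{\left(0 \right)} \right)} = -25820 - -186 = -25820 + 186 = -25634$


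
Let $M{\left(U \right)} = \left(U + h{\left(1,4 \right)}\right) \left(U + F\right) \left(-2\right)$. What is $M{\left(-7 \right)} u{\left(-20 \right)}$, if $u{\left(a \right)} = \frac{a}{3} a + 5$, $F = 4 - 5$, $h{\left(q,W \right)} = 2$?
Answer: $- \frac{33200}{3} \approx -11067.0$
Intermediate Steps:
$F = -1$ ($F = 4 - 5 = -1$)
$u{\left(a \right)} = 5 + \frac{a^{2}}{3}$ ($u{\left(a \right)} = a \frac{1}{3} a + 5 = \frac{a}{3} a + 5 = \frac{a^{2}}{3} + 5 = 5 + \frac{a^{2}}{3}$)
$M{\left(U \right)} = - 2 \left(-1 + U\right) \left(2 + U\right)$ ($M{\left(U \right)} = \left(U + 2\right) \left(U - 1\right) \left(-2\right) = \left(2 + U\right) \left(-1 + U\right) \left(-2\right) = \left(-1 + U\right) \left(2 + U\right) \left(-2\right) = - 2 \left(-1 + U\right) \left(2 + U\right)$)
$M{\left(-7 \right)} u{\left(-20 \right)} = \left(4 - -14 - 2 \left(-7\right)^{2}\right) \left(5 + \frac{\left(-20\right)^{2}}{3}\right) = \left(4 + 14 - 98\right) \left(5 + \frac{1}{3} \cdot 400\right) = \left(4 + 14 - 98\right) \left(5 + \frac{400}{3}\right) = \left(-80\right) \frac{415}{3} = - \frac{33200}{3}$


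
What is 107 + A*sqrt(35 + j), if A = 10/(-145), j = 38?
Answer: 107 - 2*sqrt(73)/29 ≈ 106.41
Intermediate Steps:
A = -2/29 (A = 10*(-1/145) = -2/29 ≈ -0.068966)
107 + A*sqrt(35 + j) = 107 - 2*sqrt(35 + 38)/29 = 107 - 2*sqrt(73)/29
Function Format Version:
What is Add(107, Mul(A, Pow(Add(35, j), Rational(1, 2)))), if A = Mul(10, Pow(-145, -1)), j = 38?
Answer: Add(107, Mul(Rational(-2, 29), Pow(73, Rational(1, 2)))) ≈ 106.41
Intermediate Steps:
A = Rational(-2, 29) (A = Mul(10, Rational(-1, 145)) = Rational(-2, 29) ≈ -0.068966)
Add(107, Mul(A, Pow(Add(35, j), Rational(1, 2)))) = Add(107, Mul(Rational(-2, 29), Pow(Add(35, 38), Rational(1, 2)))) = Add(107, Mul(Rational(-2, 29), Pow(73, Rational(1, 2))))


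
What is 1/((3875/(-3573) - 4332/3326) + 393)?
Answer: 5941899/2320983064 ≈ 0.0025601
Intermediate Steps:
1/((3875/(-3573) - 4332/3326) + 393) = 1/((3875*(-1/3573) - 4332*1/3326) + 393) = 1/((-3875/3573 - 2166/1663) + 393) = 1/(-14183243/5941899 + 393) = 1/(2320983064/5941899) = 5941899/2320983064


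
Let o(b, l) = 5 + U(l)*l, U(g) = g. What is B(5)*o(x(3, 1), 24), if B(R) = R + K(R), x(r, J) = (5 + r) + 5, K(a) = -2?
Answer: 1743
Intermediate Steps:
x(r, J) = 10 + r
o(b, l) = 5 + l**2 (o(b, l) = 5 + l*l = 5 + l**2)
B(R) = -2 + R (B(R) = R - 2 = -2 + R)
B(5)*o(x(3, 1), 24) = (-2 + 5)*(5 + 24**2) = 3*(5 + 576) = 3*581 = 1743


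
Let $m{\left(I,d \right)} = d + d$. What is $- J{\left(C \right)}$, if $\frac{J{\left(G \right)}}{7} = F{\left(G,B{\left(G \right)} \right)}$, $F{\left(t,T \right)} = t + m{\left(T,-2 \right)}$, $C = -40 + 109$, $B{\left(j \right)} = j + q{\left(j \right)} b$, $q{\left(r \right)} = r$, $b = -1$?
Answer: $-455$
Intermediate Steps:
$B{\left(j \right)} = 0$ ($B{\left(j \right)} = j + j \left(-1\right) = j - j = 0$)
$C = 69$
$m{\left(I,d \right)} = 2 d$
$F{\left(t,T \right)} = -4 + t$ ($F{\left(t,T \right)} = t + 2 \left(-2\right) = t - 4 = -4 + t$)
$J{\left(G \right)} = -28 + 7 G$ ($J{\left(G \right)} = 7 \left(-4 + G\right) = -28 + 7 G$)
$- J{\left(C \right)} = - (-28 + 7 \cdot 69) = - (-28 + 483) = \left(-1\right) 455 = -455$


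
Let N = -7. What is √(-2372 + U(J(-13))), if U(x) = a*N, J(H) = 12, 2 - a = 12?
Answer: I*√2302 ≈ 47.979*I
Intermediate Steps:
a = -10 (a = 2 - 1*12 = 2 - 12 = -10)
U(x) = 70 (U(x) = -10*(-7) = 70)
√(-2372 + U(J(-13))) = √(-2372 + 70) = √(-2302) = I*√2302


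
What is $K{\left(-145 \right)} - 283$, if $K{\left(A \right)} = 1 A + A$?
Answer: $-573$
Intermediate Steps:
$K{\left(A \right)} = 2 A$ ($K{\left(A \right)} = A + A = 2 A$)
$K{\left(-145 \right)} - 283 = 2 \left(-145\right) - 283 = -290 - 283 = -573$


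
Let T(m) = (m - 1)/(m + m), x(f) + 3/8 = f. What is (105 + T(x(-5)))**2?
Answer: 82464561/7396 ≈ 11150.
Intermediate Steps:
x(f) = -3/8 + f
T(m) = (-1 + m)/(2*m) (T(m) = (-1 + m)/((2*m)) = (-1 + m)*(1/(2*m)) = (-1 + m)/(2*m))
(105 + T(x(-5)))**2 = (105 + (-1 + (-3/8 - 5))/(2*(-3/8 - 5)))**2 = (105 + (-1 - 43/8)/(2*(-43/8)))**2 = (105 + (1/2)*(-8/43)*(-51/8))**2 = (105 + 51/86)**2 = (9081/86)**2 = 82464561/7396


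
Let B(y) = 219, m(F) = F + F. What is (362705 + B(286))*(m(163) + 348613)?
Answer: 126638337636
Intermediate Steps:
m(F) = 2*F
(362705 + B(286))*(m(163) + 348613) = (362705 + 219)*(2*163 + 348613) = 362924*(326 + 348613) = 362924*348939 = 126638337636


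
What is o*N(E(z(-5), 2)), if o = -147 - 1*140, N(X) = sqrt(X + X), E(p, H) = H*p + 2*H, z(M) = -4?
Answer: -574*I*sqrt(2) ≈ -811.76*I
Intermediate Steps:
E(p, H) = 2*H + H*p
N(X) = sqrt(2)*sqrt(X) (N(X) = sqrt(2*X) = sqrt(2)*sqrt(X))
o = -287 (o = -147 - 140 = -287)
o*N(E(z(-5), 2)) = -287*sqrt(2)*sqrt(2*(2 - 4)) = -287*sqrt(2)*sqrt(2*(-2)) = -287*sqrt(2)*sqrt(-4) = -287*sqrt(2)*2*I = -574*I*sqrt(2)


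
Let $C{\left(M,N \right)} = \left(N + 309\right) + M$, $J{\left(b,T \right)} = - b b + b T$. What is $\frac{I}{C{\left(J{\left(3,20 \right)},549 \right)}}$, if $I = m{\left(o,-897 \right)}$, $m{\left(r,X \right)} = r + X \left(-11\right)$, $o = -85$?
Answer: $\frac{9782}{909} \approx 10.761$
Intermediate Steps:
$J{\left(b,T \right)} = - b^{2} + T b$
$C{\left(M,N \right)} = 309 + M + N$ ($C{\left(M,N \right)} = \left(309 + N\right) + M = 309 + M + N$)
$m{\left(r,X \right)} = r - 11 X$
$I = 9782$ ($I = -85 - -9867 = -85 + 9867 = 9782$)
$\frac{I}{C{\left(J{\left(3,20 \right)},549 \right)}} = \frac{9782}{309 + 3 \left(20 - 3\right) + 549} = \frac{9782}{309 + 3 \cdot 17 + 549} = \frac{9782}{309 + 51 + 549} = \frac{9782}{909}$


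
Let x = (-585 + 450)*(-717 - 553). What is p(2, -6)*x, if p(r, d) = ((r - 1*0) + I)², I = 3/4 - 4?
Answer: 2143125/8 ≈ 2.6789e+5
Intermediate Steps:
I = -13/4 (I = 3*(¼) - 4 = ¾ - 4 = -13/4 ≈ -3.2500)
p(r, d) = (-13/4 + r)² (p(r, d) = ((r - 1*0) - 13/4)² = ((r + 0) - 13/4)² = (r - 13/4)² = (-13/4 + r)²)
x = 171450 (x = -135*(-1270) = 171450)
p(2, -6)*x = ((-13 + 4*2)²/16)*171450 = ((-13 + 8)²/16)*171450 = ((1/16)*(-5)²)*171450 = ((1/16)*25)*171450 = (25/16)*171450 = 2143125/8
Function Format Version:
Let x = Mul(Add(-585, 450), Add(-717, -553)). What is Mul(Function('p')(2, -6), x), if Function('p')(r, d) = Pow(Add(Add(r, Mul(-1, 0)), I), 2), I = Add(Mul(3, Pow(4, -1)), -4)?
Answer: Rational(2143125, 8) ≈ 2.6789e+5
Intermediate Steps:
I = Rational(-13, 4) (I = Add(Mul(3, Rational(1, 4)), -4) = Add(Rational(3, 4), -4) = Rational(-13, 4) ≈ -3.2500)
Function('p')(r, d) = Pow(Add(Rational(-13, 4), r), 2) (Function('p')(r, d) = Pow(Add(Add(r, Mul(-1, 0)), Rational(-13, 4)), 2) = Pow(Add(Add(r, 0), Rational(-13, 4)), 2) = Pow(Add(r, Rational(-13, 4)), 2) = Pow(Add(Rational(-13, 4), r), 2))
x = 171450 (x = Mul(-135, -1270) = 171450)
Mul(Function('p')(2, -6), x) = Mul(Mul(Rational(1, 16), Pow(Add(-13, Mul(4, 2)), 2)), 171450) = Mul(Mul(Rational(1, 16), Pow(Add(-13, 8), 2)), 171450) = Mul(Mul(Rational(1, 16), Pow(-5, 2)), 171450) = Mul(Mul(Rational(1, 16), 25), 171450) = Mul(Rational(25, 16), 171450) = Rational(2143125, 8)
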